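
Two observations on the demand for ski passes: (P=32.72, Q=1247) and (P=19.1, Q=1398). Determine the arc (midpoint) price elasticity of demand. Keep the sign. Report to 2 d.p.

ΔQ = 1398 − 1247 = 151; ΔP = 19.1 − 32.72 = -13.62.
Midpoints: P̄ = 25.91, Q̄ = 1322.5.
ε = (ΔQ/ΔP)(P̄/Q̄) = (151/-13.62)(25.91/1322.5).

-0.22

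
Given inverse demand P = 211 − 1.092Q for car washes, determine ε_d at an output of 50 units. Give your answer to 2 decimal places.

-2.86

At Q = 50, P = 211 − 1.092(50) = 156.40.
dP/dQ = −1.092, so dQ/dP = 1/(−1.092) = -0.916.
ε = (dQ/dP)(P/Q) = (-0.916)(156.40/50).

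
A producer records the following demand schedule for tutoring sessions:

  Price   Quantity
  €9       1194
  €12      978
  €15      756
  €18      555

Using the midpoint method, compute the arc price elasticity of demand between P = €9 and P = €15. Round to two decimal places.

-0.90

At P = 9, Q = 1194; at P = 15, Q = 756.
ΔQ = -438, ΔP = 6. Midpoints: P̄ = 12.00, Q̄ = 975.0.
ε = (ΔQ/ΔP)(P̄/Q̄) = (-438/6)(12.00/975.0).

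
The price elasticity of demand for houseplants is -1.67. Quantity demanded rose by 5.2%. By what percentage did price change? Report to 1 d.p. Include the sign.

-3.1%

%ΔP ≈ %ΔQ / ε = (5.2%)/(-1.67) = -3.11%.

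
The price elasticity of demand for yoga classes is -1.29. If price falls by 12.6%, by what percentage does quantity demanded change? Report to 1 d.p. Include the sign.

%ΔQ ≈ ε × %ΔP = (-1.29)(-12.6%) = 16.25%.

16.3%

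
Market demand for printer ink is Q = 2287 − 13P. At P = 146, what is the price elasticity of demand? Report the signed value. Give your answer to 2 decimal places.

-4.88

At P = 146, Q = 389.
dQ/dP = −13.
ε = (dQ/dP)(P/Q) = (-13)(146/389).
|ε| > 1, so demand is elastic at this price.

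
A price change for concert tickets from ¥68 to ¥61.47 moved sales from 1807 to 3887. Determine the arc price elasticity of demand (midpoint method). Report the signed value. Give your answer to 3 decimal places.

ΔQ = 3887 − 1807 = 2080; ΔP = 61.47 − 68 = -6.53.
Midpoints: P̄ = 64.73, Q̄ = 2847.0.
ε = (ΔQ/ΔP)(P̄/Q̄) = (2080/-6.53)(64.73/2847.0).

-7.243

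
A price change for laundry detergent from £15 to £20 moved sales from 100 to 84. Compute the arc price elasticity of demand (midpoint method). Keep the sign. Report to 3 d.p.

ΔQ = 84 − 100 = -16; ΔP = 20 − 15 = 5.
Midpoints: P̄ = 17.50, Q̄ = 92.0.
ε = (ΔQ/ΔP)(P̄/Q̄) = (-16/5)(17.50/92.0).

-0.609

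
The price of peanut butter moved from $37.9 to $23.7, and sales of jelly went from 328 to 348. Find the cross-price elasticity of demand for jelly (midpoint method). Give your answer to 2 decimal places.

-0.13

ΔQ_x = 348 − 328 = 20; ΔP_y = 23.7 − 37.9 = -14.2.
Midpoints: P̄_y = 30.80, Q̄_x = 338.0.
ε_xy = (ΔQ_x/ΔP_y)(P̄_y/Q̄_x) = (20/-14.2)(30.80/338.0).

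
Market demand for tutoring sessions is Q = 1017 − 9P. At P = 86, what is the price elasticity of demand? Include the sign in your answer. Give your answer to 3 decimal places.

-3.185

At P = 86, Q = 243.
dQ/dP = −9.
ε = (dQ/dP)(P/Q) = (-9)(86/243).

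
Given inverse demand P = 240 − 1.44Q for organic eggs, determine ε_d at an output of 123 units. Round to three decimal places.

-0.355

At Q = 123, P = 240 − 1.44(123) = 62.88.
dP/dQ = −1.44, so dQ/dP = 1/(−1.44) = -0.694.
ε = (dQ/dP)(P/Q) = (-0.694)(62.88/123).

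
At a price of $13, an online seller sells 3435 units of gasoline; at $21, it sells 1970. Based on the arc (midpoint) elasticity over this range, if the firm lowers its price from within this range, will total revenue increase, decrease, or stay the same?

increase

Arc ε = (-1465/8)(17.00/2702.5) ≈ -1.152.
|ε| = 1.15 > 1, so demand is elastic. A price cut therefore raises total revenue.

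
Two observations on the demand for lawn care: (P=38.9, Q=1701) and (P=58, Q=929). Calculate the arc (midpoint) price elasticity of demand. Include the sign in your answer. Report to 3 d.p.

ΔQ = 929 − 1701 = -772; ΔP = 58 − 38.9 = 19.1.
Midpoints: P̄ = 48.45, Q̄ = 1315.0.
ε = (ΔQ/ΔP)(P̄/Q̄) = (-772/19.1)(48.45/1315.0).

-1.489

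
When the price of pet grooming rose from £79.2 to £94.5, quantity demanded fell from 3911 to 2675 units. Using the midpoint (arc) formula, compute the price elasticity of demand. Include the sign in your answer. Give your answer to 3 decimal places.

-2.131

ΔQ = 2675 − 3911 = -1236; ΔP = 94.5 − 79.2 = 15.3.
Midpoints: P̄ = 86.85, Q̄ = 3293.0.
ε = (ΔQ/ΔP)(P̄/Q̄) = (-1236/15.3)(86.85/3293.0).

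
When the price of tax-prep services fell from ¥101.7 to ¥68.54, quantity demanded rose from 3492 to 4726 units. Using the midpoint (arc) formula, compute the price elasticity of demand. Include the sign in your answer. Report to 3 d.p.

ΔQ = 4726 − 3492 = 1234; ΔP = 68.54 − 101.7 = -33.16.
Midpoints: P̄ = 85.12, Q̄ = 4109.0.
ε = (ΔQ/ΔP)(P̄/Q̄) = (1234/-33.16)(85.12/4109.0).

-0.771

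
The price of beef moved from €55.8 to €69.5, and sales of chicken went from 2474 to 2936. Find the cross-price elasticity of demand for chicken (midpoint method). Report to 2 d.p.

ΔQ_x = 2936 − 2474 = 462; ΔP_y = 69.5 − 55.8 = 13.7.
Midpoints: P̄_y = 62.65, Q̄_x = 2705.0.
ε_xy = (ΔQ_x/ΔP_y)(P̄_y/Q̄_x) = (462/13.7)(62.65/2705.0).

0.78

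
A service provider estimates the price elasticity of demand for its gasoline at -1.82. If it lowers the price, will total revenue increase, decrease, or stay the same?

|ε| = 1.82 > 1, so demand is elastic. A price cut therefore raises total revenue.

increase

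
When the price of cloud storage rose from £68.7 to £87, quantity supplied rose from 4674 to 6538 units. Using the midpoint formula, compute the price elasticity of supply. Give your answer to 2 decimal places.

1.41

ΔQ = 6538 − 4674 = 1864; ΔP = 87 − 68.7 = 18.3.
Midpoints: P̄ = 77.85, Q̄ = 5606.0.
ε_s = (ΔQ/ΔP)(P̄/Q̄) = (1864/18.3)(77.85/5606.0).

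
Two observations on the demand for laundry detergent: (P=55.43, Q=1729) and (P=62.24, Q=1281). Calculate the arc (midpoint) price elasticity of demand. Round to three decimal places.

ΔQ = 1281 − 1729 = -448; ΔP = 62.24 − 55.43 = 6.81.
Midpoints: P̄ = 58.84, Q̄ = 1505.0.
ε = (ΔQ/ΔP)(P̄/Q̄) = (-448/6.81)(58.84/1505.0).

-2.572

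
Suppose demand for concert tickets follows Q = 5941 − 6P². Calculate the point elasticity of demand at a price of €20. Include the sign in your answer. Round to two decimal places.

At P = 20, Q = 3541.
dQ/dP = −12P = -240.
ε = (dQ/dP)(P/Q) = (-240)(20/3541).
|ε| > 1, so demand is elastic at this price.

-1.36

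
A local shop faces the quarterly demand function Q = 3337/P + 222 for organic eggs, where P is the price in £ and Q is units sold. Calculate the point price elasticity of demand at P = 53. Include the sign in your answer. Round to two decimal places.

-0.22

At P = 53, Q = 284.962.
dQ/dP = −3337/P² = -1.188.
ε = (dQ/dP)(P/Q) = (-1.188)(53/284.962).
|ε| < 1, so demand is inelastic at this price.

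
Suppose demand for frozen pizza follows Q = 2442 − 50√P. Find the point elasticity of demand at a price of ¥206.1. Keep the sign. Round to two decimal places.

-0.21

At P = 206.1, Q = 1724.191.
dQ/dP = −50/(2√P) = -1.741.
ε = (dQ/dP)(P/Q) = (-1.741)(206.1/1724.191).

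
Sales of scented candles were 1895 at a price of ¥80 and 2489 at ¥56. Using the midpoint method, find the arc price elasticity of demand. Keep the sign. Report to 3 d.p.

ΔQ = 2489 − 1895 = 594; ΔP = 56 − 80 = -24.
Midpoints: P̄ = 68.00, Q̄ = 2192.0.
ε = (ΔQ/ΔP)(P̄/Q̄) = (594/-24)(68.00/2192.0).

-0.768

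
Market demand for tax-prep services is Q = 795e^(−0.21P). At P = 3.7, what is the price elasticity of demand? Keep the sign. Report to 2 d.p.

At P = 3.7, Q = 365.528.
dQ/dP = −0.21·795e^(−0.21P) = −0.21Q = -76.761.
ε = (dQ/dP)(P/Q) = (-76.761)(3.7/365.528).
|ε| < 1, so demand is inelastic at this price.

-0.78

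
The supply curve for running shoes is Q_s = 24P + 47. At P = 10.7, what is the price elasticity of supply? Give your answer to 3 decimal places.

At P = 10.7, Q_s = 303.80.
dQ_s/dP = 24.
ε_s = (dQ_s/dP)(P/Q_s) = (24)(10.7/303.80).

0.845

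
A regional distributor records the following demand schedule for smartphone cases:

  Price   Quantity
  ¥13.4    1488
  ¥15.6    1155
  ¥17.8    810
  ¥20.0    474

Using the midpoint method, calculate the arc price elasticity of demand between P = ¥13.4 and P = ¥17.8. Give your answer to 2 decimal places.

-2.09

At P = 13.4, Q = 1488; at P = 17.8, Q = 810.
ΔQ = -678, ΔP = 4.4. Midpoints: P̄ = 15.60, Q̄ = 1149.0.
ε = (ΔQ/ΔP)(P̄/Q̄) = (-678/4.4)(15.60/1149.0).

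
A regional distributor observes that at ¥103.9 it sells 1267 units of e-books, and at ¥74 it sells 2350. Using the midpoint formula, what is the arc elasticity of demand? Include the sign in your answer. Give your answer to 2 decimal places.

ΔQ = 2350 − 1267 = 1083; ΔP = 74 − 103.9 = -29.9.
Midpoints: P̄ = 88.95, Q̄ = 1808.5.
ε = (ΔQ/ΔP)(P̄/Q̄) = (1083/-29.9)(88.95/1808.5).

-1.78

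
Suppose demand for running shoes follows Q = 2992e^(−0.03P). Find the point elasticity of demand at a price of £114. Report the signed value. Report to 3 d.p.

-3.420

At P = 114, Q = 97.876.
dQ/dP = −0.03·2992e^(−0.03P) = −0.03Q = -2.936.
ε = (dQ/dP)(P/Q) = (-2.936)(114/97.876).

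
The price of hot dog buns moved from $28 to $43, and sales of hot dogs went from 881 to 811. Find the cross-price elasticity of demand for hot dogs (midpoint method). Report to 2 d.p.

-0.20

ΔQ_x = 811 − 881 = -70; ΔP_y = 43 − 28 = 15.
Midpoints: P̄_y = 35.50, Q̄_x = 846.0.
ε_xy = (ΔQ_x/ΔP_y)(P̄_y/Q̄_x) = (-70/15)(35.50/846.0).
ε_xy < 0, so the goods are complements.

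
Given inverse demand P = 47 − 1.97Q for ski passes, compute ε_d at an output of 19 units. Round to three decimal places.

-0.256

At Q = 19, P = 47 − 1.97(19) = 9.57.
dP/dQ = −1.97, so dQ/dP = 1/(−1.97) = -0.508.
ε = (dQ/dP)(P/Q) = (-0.508)(9.57/19).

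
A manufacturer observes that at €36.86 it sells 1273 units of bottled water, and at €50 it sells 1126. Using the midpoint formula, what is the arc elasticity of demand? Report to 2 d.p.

-0.41

ΔQ = 1126 − 1273 = -147; ΔP = 50 − 36.86 = 13.14.
Midpoints: P̄ = 43.43, Q̄ = 1199.5.
ε = (ΔQ/ΔP)(P̄/Q̄) = (-147/13.14)(43.43/1199.5).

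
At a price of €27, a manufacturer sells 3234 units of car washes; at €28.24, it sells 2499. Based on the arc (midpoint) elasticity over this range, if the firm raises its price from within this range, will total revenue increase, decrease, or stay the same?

decrease

Arc ε = (-735/1.24)(27.62/2866.5) ≈ -5.711.
|ε| = 5.71 > 1, so demand is elastic. A price rise therefore reduces total revenue.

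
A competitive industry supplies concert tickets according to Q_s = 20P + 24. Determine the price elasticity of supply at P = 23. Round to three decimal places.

At P = 23, Q_s = 484.
dQ_s/dP = 20.
ε_s = (dQ_s/dP)(P/Q_s) = (20)(23/484).

0.950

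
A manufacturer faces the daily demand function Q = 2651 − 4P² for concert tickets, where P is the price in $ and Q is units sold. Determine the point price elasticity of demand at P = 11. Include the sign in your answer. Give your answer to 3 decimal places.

-0.447

At P = 11, Q = 2167.
dQ/dP = −8P = -88.
ε = (dQ/dP)(P/Q) = (-88)(11/2167).
|ε| < 1, so demand is inelastic at this price.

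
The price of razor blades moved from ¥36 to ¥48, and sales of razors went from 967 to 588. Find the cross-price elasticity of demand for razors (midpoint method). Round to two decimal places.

-1.71

ΔQ_x = 588 − 967 = -379; ΔP_y = 48 − 36 = 12.
Midpoints: P̄_y = 42.00, Q̄_x = 777.5.
ε_xy = (ΔQ_x/ΔP_y)(P̄_y/Q̄_x) = (-379/12)(42.00/777.5).
ε_xy < 0, so the goods are complements.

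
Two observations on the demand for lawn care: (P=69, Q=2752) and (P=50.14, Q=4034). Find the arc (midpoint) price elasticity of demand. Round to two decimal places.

-1.19

ΔQ = 4034 − 2752 = 1282; ΔP = 50.14 − 69 = -18.86.
Midpoints: P̄ = 59.57, Q̄ = 3393.0.
ε = (ΔQ/ΔP)(P̄/Q̄) = (1282/-18.86)(59.57/3393.0).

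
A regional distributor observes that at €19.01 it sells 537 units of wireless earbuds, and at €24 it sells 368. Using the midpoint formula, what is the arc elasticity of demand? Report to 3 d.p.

ΔQ = 368 − 537 = -169; ΔP = 24 − 19.01 = 4.99.
Midpoints: P̄ = 21.51, Q̄ = 452.5.
ε = (ΔQ/ΔP)(P̄/Q̄) = (-169/4.99)(21.51/452.5).

-1.610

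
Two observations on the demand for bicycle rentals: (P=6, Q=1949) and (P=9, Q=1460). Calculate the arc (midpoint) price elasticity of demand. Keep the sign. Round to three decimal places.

ΔQ = 1460 − 1949 = -489; ΔP = 9 − 6 = 3.
Midpoints: P̄ = 7.50, Q̄ = 1704.5.
ε = (ΔQ/ΔP)(P̄/Q̄) = (-489/3)(7.50/1704.5).

-0.717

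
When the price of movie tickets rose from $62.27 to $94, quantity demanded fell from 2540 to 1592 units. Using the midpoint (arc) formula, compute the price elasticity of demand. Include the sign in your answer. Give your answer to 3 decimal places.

ΔQ = 1592 − 2540 = -948; ΔP = 94 − 62.27 = 31.73.
Midpoints: P̄ = 78.14, Q̄ = 2066.0.
ε = (ΔQ/ΔP)(P̄/Q̄) = (-948/31.73)(78.14/2066.0).

-1.130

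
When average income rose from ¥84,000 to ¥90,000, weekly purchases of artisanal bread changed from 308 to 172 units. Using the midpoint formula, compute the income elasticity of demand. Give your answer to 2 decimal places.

-8.22

ΔQ = -136, ΔI = 6000. Midpoints: Ī = 87,000, Q̄ = 240.0.
ε_I = (ΔQ/ΔI)(Ī/Q̄) = (-136/6000)(87000/240.0).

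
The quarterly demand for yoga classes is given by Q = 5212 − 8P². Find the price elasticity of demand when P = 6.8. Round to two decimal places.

-0.15

At P = 6.8, Q = 4842.080.
dQ/dP = −16P = -108.800.
ε = (dQ/dP)(P/Q) = (-108.800)(6.8/4842.080).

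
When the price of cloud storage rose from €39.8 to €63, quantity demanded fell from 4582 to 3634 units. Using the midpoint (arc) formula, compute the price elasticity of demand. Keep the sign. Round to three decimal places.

ΔQ = 3634 − 4582 = -948; ΔP = 63 − 39.8 = 23.2.
Midpoints: P̄ = 51.40, Q̄ = 4108.0.
ε = (ΔQ/ΔP)(P̄/Q̄) = (-948/23.2)(51.40/4108.0).

-0.511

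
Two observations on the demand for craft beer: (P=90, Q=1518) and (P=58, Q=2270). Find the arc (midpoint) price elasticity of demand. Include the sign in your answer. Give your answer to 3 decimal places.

ΔQ = 2270 − 1518 = 752; ΔP = 58 − 90 = -32.
Midpoints: P̄ = 74.00, Q̄ = 1894.0.
ε = (ΔQ/ΔP)(P̄/Q̄) = (752/-32)(74.00/1894.0).

-0.918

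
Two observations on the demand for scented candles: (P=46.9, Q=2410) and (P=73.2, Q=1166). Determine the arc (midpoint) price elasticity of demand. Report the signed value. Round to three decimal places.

ΔQ = 1166 − 2410 = -1244; ΔP = 73.2 − 46.9 = 26.3.
Midpoints: P̄ = 60.05, Q̄ = 1788.0.
ε = (ΔQ/ΔP)(P̄/Q̄) = (-1244/26.3)(60.05/1788.0).

-1.589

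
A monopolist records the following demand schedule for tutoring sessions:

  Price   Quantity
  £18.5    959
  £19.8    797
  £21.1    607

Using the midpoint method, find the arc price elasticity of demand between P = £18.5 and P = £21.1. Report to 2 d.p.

-3.42

At P = 18.5, Q = 959; at P = 21.1, Q = 607.
ΔQ = -352, ΔP = 2.6. Midpoints: P̄ = 19.80, Q̄ = 783.0.
ε = (ΔQ/ΔP)(P̄/Q̄) = (-352/2.6)(19.80/783.0).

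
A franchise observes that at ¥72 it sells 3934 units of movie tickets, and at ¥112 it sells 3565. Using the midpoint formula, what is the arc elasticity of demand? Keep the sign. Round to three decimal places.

-0.226

ΔQ = 3565 − 3934 = -369; ΔP = 112 − 72 = 40.
Midpoints: P̄ = 92.00, Q̄ = 3749.5.
ε = (ΔQ/ΔP)(P̄/Q̄) = (-369/40)(92.00/3749.5).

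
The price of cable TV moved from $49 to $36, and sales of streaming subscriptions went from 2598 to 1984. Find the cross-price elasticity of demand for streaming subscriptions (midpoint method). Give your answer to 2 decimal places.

ΔQ_x = 1984 − 2598 = -614; ΔP_y = 36 − 49 = -13.
Midpoints: P̄_y = 42.50, Q̄_x = 2291.0.
ε_xy = (ΔQ_x/ΔP_y)(P̄_y/Q̄_x) = (-614/-13)(42.50/2291.0).

0.88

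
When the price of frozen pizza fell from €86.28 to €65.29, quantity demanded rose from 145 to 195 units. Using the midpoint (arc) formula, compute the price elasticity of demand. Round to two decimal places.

ΔQ = 195 − 145 = 50; ΔP = 65.29 − 86.28 = -20.99.
Midpoints: P̄ = 75.78, Q̄ = 170.0.
ε = (ΔQ/ΔP)(P̄/Q̄) = (50/-20.99)(75.78/170.0).

-1.06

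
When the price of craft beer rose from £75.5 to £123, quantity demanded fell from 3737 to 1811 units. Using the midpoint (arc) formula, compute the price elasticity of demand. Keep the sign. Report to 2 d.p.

-1.45

ΔQ = 1811 − 3737 = -1926; ΔP = 123 − 75.5 = 47.5.
Midpoints: P̄ = 99.25, Q̄ = 2774.0.
ε = (ΔQ/ΔP)(P̄/Q̄) = (-1926/47.5)(99.25/2774.0).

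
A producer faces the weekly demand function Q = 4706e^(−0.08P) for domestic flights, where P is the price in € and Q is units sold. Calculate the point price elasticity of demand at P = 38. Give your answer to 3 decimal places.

-3.040

At P = 38, Q = 225.111.
dQ/dP = −0.08·4706e^(−0.08P) = −0.08Q = -18.009.
ε = (dQ/dP)(P/Q) = (-18.009)(38/225.111).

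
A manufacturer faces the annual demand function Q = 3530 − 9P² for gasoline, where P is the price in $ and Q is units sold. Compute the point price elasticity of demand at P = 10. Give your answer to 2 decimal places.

At P = 10, Q = 2630.
dQ/dP = −18P = -180.
ε = (dQ/dP)(P/Q) = (-180)(10/2630).
|ε| < 1, so demand is inelastic at this price.

-0.68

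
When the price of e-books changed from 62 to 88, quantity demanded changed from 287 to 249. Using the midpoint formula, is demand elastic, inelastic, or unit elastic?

inelastic

Arc ε ≈ -0.409.
|ε| = 0.41 < 1.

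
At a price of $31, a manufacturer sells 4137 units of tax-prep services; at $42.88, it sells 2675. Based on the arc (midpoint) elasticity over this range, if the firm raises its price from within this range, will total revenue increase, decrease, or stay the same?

Arc ε = (-1462/11.88)(36.94/3406.0) ≈ -1.335.
|ε| = 1.33 > 1, so demand is elastic. A price rise therefore reduces total revenue.

decrease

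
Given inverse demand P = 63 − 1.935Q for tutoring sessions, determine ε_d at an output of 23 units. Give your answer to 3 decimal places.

At Q = 23, P = 63 − 1.935(23) = 18.49.
dP/dQ = −1.935, so dQ/dP = 1/(−1.935) = -0.517.
ε = (dQ/dP)(P/Q) = (-0.517)(18.49/23).

-0.416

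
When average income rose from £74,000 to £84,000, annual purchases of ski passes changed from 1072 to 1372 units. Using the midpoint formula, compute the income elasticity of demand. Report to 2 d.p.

ΔQ = 300, ΔI = 10000. Midpoints: Ī = 79,000, Q̄ = 1222.0.
ε_I = (ΔQ/ΔI)(Ī/Q̄) = (300/10000)(79000/1222.0).

1.94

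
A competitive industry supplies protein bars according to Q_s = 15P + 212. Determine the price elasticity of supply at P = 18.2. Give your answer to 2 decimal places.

At P = 18.2, Q_s = 485.
dQ_s/dP = 15.
ε_s = (dQ_s/dP)(P/Q_s) = (15)(18.2/485).

0.56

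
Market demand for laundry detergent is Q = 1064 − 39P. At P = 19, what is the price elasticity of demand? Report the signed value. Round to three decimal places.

-2.294

At P = 19, Q = 323.
dQ/dP = −39.
ε = (dQ/dP)(P/Q) = (-39)(19/323).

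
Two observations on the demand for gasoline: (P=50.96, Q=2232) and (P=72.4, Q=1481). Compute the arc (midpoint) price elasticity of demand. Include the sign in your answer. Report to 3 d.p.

-1.164

ΔQ = 1481 − 2232 = -751; ΔP = 72.4 − 50.96 = 21.44.
Midpoints: P̄ = 61.68, Q̄ = 1856.5.
ε = (ΔQ/ΔP)(P̄/Q̄) = (-751/21.44)(61.68/1856.5).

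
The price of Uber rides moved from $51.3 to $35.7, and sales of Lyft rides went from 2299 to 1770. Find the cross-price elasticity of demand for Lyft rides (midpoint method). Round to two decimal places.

ΔQ_x = 1770 − 2299 = -529; ΔP_y = 35.7 − 51.3 = -15.6.
Midpoints: P̄_y = 43.50, Q̄_x = 2034.5.
ε_xy = (ΔQ_x/ΔP_y)(P̄_y/Q̄_x) = (-529/-15.6)(43.50/2034.5).
ε_xy > 0, so the goods are substitutes.

0.73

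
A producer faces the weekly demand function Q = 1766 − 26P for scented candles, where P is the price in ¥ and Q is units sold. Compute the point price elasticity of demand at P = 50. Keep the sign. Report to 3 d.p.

-2.790

At P = 50, Q = 466.
dQ/dP = −26.
ε = (dQ/dP)(P/Q) = (-26)(50/466).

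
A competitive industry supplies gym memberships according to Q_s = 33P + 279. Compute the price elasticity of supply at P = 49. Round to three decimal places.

0.853

At P = 49, Q_s = 1896.
dQ_s/dP = 33.
ε_s = (dQ_s/dP)(P/Q_s) = (33)(49/1896).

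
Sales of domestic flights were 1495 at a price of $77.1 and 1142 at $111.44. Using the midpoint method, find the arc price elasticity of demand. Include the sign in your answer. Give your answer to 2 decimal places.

ΔQ = 1142 − 1495 = -353; ΔP = 111.44 − 77.1 = 34.34.
Midpoints: P̄ = 94.27, Q̄ = 1318.5.
ε = (ΔQ/ΔP)(P̄/Q̄) = (-353/34.34)(94.27/1318.5).

-0.73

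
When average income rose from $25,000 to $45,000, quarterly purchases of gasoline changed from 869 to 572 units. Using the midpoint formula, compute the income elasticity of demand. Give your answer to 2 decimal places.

-0.72

ΔQ = -297, ΔI = 20000. Midpoints: Ī = 35,000, Q̄ = 720.5.
ε_I = (ΔQ/ΔI)(Ī/Q̄) = (-297/20000)(35000/720.5).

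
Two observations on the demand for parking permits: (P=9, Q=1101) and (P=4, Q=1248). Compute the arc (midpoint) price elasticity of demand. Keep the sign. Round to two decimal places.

ΔQ = 1248 − 1101 = 147; ΔP = 4 − 9 = -5.
Midpoints: P̄ = 6.50, Q̄ = 1174.5.
ε = (ΔQ/ΔP)(P̄/Q̄) = (147/-5)(6.50/1174.5).

-0.16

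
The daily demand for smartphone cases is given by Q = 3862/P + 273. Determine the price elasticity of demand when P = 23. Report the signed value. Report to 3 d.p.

At P = 23, Q = 440.913.
dQ/dP = −3862/P² = -7.301.
ε = (dQ/dP)(P/Q) = (-7.301)(23/440.913).
|ε| < 1, so demand is inelastic at this price.

-0.381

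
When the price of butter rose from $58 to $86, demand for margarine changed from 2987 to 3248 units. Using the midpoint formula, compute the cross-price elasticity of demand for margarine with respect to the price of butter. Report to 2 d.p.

0.22

ΔQ_x = 3248 − 2987 = 261; ΔP_y = 86 − 58 = 28.
Midpoints: P̄_y = 72.00, Q̄_x = 3117.5.
ε_xy = (ΔQ_x/ΔP_y)(P̄_y/Q̄_x) = (261/28)(72.00/3117.5).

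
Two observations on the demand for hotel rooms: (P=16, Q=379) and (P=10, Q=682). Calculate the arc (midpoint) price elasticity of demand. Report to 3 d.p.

ΔQ = 682 − 379 = 303; ΔP = 10 − 16 = -6.
Midpoints: P̄ = 13.00, Q̄ = 530.5.
ε = (ΔQ/ΔP)(P̄/Q̄) = (303/-6)(13.00/530.5).

-1.238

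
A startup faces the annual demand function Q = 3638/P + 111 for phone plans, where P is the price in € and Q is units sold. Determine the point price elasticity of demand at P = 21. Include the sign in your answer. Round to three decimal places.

-0.609

At P = 21, Q = 284.238.
dQ/dP = −3638/P² = -8.249.
ε = (dQ/dP)(P/Q) = (-8.249)(21/284.238).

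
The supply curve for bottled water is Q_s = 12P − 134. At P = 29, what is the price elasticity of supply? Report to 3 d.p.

1.626

At P = 29, Q_s = 214.
dQ_s/dP = 12.
ε_s = (dQ_s/dP)(P/Q_s) = (12)(29/214).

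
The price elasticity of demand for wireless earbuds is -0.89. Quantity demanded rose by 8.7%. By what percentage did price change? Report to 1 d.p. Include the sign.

-9.8%

%ΔP ≈ %ΔQ / ε = (8.7%)/(-0.89) = -9.78%.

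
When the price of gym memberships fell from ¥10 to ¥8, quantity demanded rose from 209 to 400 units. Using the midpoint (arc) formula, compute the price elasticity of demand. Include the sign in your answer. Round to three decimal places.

ΔQ = 400 − 209 = 191; ΔP = 8 − 10 = -2.
Midpoints: P̄ = 9.00, Q̄ = 304.5.
ε = (ΔQ/ΔP)(P̄/Q̄) = (191/-2)(9.00/304.5).

-2.823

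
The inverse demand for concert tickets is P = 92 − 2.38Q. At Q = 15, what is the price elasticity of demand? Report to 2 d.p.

-1.58

At Q = 15, P = 92 − 2.38(15) = 56.30.
dP/dQ = −2.38, so dQ/dP = 1/(−2.38) = -0.420.
ε = (dQ/dP)(P/Q) = (-0.420)(56.30/15).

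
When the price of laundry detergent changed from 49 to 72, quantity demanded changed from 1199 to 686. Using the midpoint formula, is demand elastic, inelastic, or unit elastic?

elastic

Arc ε ≈ -1.432.
|ε| = 1.43 > 1.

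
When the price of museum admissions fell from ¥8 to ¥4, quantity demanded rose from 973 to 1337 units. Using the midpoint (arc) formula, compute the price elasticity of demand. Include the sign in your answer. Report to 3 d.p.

ΔQ = 1337 − 973 = 364; ΔP = 4 − 8 = -4.
Midpoints: P̄ = 6.00, Q̄ = 1155.0.
ε = (ΔQ/ΔP)(P̄/Q̄) = (364/-4)(6.00/1155.0).

-0.473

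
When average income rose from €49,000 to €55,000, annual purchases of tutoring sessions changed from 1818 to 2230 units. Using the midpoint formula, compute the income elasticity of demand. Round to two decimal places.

1.76

ΔQ = 412, ΔI = 6000. Midpoints: Ī = 52,000, Q̄ = 2024.0.
ε_I = (ΔQ/ΔI)(Ī/Q̄) = (412/6000)(52000/2024.0).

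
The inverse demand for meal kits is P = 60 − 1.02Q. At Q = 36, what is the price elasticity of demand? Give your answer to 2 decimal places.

At Q = 36, P = 60 − 1.02(36) = 23.28.
dP/dQ = −1.02, so dQ/dP = 1/(−1.02) = -0.980.
ε = (dQ/dP)(P/Q) = (-0.980)(23.28/36).

-0.63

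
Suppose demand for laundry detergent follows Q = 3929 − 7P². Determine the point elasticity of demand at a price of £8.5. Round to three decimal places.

-0.295

At P = 8.5, Q = 3423.250.
dQ/dP = −14P = -119.
ε = (dQ/dP)(P/Q) = (-119)(8.5/3423.250).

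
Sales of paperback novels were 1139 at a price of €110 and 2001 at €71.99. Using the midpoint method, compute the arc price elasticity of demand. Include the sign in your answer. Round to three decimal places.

-1.314

ΔQ = 2001 − 1139 = 862; ΔP = 71.99 − 110 = -38.01.
Midpoints: P̄ = 91.00, Q̄ = 1570.0.
ε = (ΔQ/ΔP)(P̄/Q̄) = (862/-38.01)(91.00/1570.0).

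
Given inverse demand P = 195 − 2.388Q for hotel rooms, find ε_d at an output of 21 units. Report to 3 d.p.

-2.888

At Q = 21, P = 195 − 2.388(21) = 144.85.
dP/dQ = −2.388, so dQ/dP = 1/(−2.388) = -0.419.
ε = (dQ/dP)(P/Q) = (-0.419)(144.85/21).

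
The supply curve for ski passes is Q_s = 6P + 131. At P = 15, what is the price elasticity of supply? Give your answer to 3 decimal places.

At P = 15, Q_s = 221.
dQ_s/dP = 6.
ε_s = (dQ_s/dP)(P/Q_s) = (6)(15/221).

0.407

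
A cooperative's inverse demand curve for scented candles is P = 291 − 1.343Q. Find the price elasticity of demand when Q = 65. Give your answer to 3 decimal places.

-2.334

At Q = 65, P = 291 − 1.343(65) = 203.70.
dP/dQ = −1.343, so dQ/dP = 1/(−1.343) = -0.745.
ε = (dQ/dP)(P/Q) = (-0.745)(203.70/65).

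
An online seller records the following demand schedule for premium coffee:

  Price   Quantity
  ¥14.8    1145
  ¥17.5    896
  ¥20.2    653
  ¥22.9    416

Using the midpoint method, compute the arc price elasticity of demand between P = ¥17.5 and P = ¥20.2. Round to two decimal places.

At P = 17.5, Q = 896; at P = 20.2, Q = 653.
ΔQ = -243, ΔP = 2.7. Midpoints: P̄ = 18.85, Q̄ = 774.5.
ε = (ΔQ/ΔP)(P̄/Q̄) = (-243/2.7)(18.85/774.5).

-2.19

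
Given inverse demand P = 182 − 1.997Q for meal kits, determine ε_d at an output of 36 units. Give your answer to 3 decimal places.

-1.532

At Q = 36, P = 182 − 1.997(36) = 110.11.
dP/dQ = −1.997, so dQ/dP = 1/(−1.997) = -0.501.
ε = (dQ/dP)(P/Q) = (-0.501)(110.11/36).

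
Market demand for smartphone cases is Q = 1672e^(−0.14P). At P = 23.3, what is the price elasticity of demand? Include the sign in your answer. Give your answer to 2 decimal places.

At P = 23.3, Q = 64.057.
dQ/dP = −0.14·1672e^(−0.14P) = −0.14Q = -8.968.
ε = (dQ/dP)(P/Q) = (-8.968)(23.3/64.057).

-3.26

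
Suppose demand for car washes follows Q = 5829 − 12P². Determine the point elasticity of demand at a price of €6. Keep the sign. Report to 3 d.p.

-0.160

At P = 6, Q = 5397.
dQ/dP = −24P = -144.
ε = (dQ/dP)(P/Q) = (-144)(6/5397).
|ε| < 1, so demand is inelastic at this price.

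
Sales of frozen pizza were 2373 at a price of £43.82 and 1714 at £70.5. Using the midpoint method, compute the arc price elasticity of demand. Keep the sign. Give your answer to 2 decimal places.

ΔQ = 1714 − 2373 = -659; ΔP = 70.5 − 43.82 = 26.68.
Midpoints: P̄ = 57.16, Q̄ = 2043.5.
ε = (ΔQ/ΔP)(P̄/Q̄) = (-659/26.68)(57.16/2043.5).

-0.69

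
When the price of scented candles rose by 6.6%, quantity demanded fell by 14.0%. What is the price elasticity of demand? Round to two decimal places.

ε = %ΔQ / %ΔP = (-14.0)/(6.6) = -2.121.

-2.12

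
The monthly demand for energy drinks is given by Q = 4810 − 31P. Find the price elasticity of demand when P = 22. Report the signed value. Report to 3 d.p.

At P = 22, Q = 4128.
dQ/dP = −31.
ε = (dQ/dP)(P/Q) = (-31)(22/4128).

-0.165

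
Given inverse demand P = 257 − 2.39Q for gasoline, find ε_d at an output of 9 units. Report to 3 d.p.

At Q = 9, P = 257 − 2.39(9) = 235.49.
dP/dQ = −2.39, so dQ/dP = 1/(−2.39) = -0.418.
ε = (dQ/dP)(P/Q) = (-0.418)(235.49/9).

-10.948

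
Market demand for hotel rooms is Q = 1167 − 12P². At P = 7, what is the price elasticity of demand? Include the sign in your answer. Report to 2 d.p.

-2.03

At P = 7, Q = 579.
dQ/dP = −24P = -168.
ε = (dQ/dP)(P/Q) = (-168)(7/579).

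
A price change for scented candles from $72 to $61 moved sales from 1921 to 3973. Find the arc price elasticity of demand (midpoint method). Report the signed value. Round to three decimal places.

-4.209

ΔQ = 3973 − 1921 = 2052; ΔP = 61 − 72 = -11.
Midpoints: P̄ = 66.50, Q̄ = 2947.0.
ε = (ΔQ/ΔP)(P̄/Q̄) = (2052/-11)(66.50/2947.0).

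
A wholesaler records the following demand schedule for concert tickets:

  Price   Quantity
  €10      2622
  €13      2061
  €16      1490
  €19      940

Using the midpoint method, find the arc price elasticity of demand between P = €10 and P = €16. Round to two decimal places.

At P = 10, Q = 2622; at P = 16, Q = 1490.
ΔQ = -1132, ΔP = 6. Midpoints: P̄ = 13.00, Q̄ = 2056.0.
ε = (ΔQ/ΔP)(P̄/Q̄) = (-1132/6)(13.00/2056.0).

-1.19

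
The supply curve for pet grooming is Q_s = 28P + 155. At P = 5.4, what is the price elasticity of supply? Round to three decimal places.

At P = 5.4, Q_s = 306.20.
dQ_s/dP = 28.
ε_s = (dQ_s/dP)(P/Q_s) = (28)(5.4/306.20).

0.494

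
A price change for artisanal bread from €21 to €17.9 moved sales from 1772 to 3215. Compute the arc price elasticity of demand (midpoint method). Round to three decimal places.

-3.631

ΔQ = 3215 − 1772 = 1443; ΔP = 17.9 − 21 = -3.1.
Midpoints: P̄ = 19.45, Q̄ = 2493.5.
ε = (ΔQ/ΔP)(P̄/Q̄) = (1443/-3.1)(19.45/2493.5).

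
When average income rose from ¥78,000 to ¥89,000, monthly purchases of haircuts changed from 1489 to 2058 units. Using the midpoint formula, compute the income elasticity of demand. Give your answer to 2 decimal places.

ΔQ = 569, ΔI = 11000. Midpoints: Ī = 83,500, Q̄ = 1773.5.
ε_I = (ΔQ/ΔI)(Ī/Q̄) = (569/11000)(83500/1773.5).

2.44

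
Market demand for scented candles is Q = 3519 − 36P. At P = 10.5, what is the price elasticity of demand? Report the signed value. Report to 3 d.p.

-0.120

At P = 10.5, Q = 3141.
dQ/dP = −36.
ε = (dQ/dP)(P/Q) = (-36)(10.5/3141).
|ε| < 1, so demand is inelastic at this price.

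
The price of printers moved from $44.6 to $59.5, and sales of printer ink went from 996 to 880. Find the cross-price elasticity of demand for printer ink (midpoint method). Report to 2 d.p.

ΔQ_x = 880 − 996 = -116; ΔP_y = 59.5 − 44.6 = 14.9.
Midpoints: P̄_y = 52.05, Q̄_x = 938.0.
ε_xy = (ΔQ_x/ΔP_y)(P̄_y/Q̄_x) = (-116/14.9)(52.05/938.0).
ε_xy < 0, so the goods are complements.

-0.43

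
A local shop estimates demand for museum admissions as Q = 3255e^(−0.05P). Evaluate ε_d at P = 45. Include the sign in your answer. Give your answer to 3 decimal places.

-2.250

At P = 45, Q = 343.074.
dQ/dP = −0.05·3255e^(−0.05P) = −0.05Q = -17.154.
ε = (dQ/dP)(P/Q) = (-17.154)(45/343.074).
|ε| > 1, so demand is elastic at this price.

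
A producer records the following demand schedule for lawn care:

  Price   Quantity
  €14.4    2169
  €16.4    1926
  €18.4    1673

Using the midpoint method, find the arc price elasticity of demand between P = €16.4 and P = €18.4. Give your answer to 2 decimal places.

-1.22

At P = 16.4, Q = 1926; at P = 18.4, Q = 1673.
ΔQ = -253, ΔP = 2.0. Midpoints: P̄ = 17.40, Q̄ = 1799.5.
ε = (ΔQ/ΔP)(P̄/Q̄) = (-253/2.0)(17.40/1799.5).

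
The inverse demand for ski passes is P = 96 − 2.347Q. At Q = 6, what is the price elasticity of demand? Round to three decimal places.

At Q = 6, P = 96 − 2.347(6) = 81.92.
dP/dQ = −2.347, so dQ/dP = 1/(−2.347) = -0.426.
ε = (dQ/dP)(P/Q) = (-0.426)(81.92/6).

-5.817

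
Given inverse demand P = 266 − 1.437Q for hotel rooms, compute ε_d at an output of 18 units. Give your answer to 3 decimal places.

At Q = 18, P = 266 − 1.437(18) = 240.13.
dP/dQ = −1.437, so dQ/dP = 1/(−1.437) = -0.696.
ε = (dQ/dP)(P/Q) = (-0.696)(240.13/18).

-9.284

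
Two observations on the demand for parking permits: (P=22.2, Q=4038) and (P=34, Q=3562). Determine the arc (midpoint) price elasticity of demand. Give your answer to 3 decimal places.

ΔQ = 3562 − 4038 = -476; ΔP = 34 − 22.2 = 11.8.
Midpoints: P̄ = 28.10, Q̄ = 3800.0.
ε = (ΔQ/ΔP)(P̄/Q̄) = (-476/11.8)(28.10/3800.0).

-0.298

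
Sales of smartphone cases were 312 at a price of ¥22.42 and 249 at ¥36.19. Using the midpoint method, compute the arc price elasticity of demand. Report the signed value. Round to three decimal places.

ΔQ = 249 − 312 = -63; ΔP = 36.19 − 22.42 = 13.77.
Midpoints: P̄ = 29.30, Q̄ = 280.5.
ε = (ΔQ/ΔP)(P̄/Q̄) = (-63/13.77)(29.30/280.5).

-0.478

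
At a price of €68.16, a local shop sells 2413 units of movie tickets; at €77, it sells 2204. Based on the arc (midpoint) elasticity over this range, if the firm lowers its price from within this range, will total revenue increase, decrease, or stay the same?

decrease

Arc ε = (-209/8.84)(72.58/2308.5) ≈ -0.743.
|ε| = 0.74 < 1, so demand is inelastic. A price cut therefore reduces total revenue.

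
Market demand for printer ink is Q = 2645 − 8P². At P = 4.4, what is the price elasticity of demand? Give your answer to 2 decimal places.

At P = 4.4, Q = 2490.120.
dQ/dP = −16P = -70.400.
ε = (dQ/dP)(P/Q) = (-70.400)(4.4/2490.120).

-0.12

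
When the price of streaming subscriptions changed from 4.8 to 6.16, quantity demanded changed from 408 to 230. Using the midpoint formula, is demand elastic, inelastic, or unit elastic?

elastic

Arc ε ≈ -2.248.
|ε| = 2.25 > 1.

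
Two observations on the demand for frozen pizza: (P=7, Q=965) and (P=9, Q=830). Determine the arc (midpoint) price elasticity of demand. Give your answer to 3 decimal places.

-0.602

ΔQ = 830 − 965 = -135; ΔP = 9 − 7 = 2.
Midpoints: P̄ = 8.00, Q̄ = 897.5.
ε = (ΔQ/ΔP)(P̄/Q̄) = (-135/2)(8.00/897.5).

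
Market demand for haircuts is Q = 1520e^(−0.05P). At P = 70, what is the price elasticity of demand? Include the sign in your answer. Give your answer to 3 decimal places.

-3.500

At P = 70, Q = 45.900.
dQ/dP = −0.05·1520e^(−0.05P) = −0.05Q = -2.295.
ε = (dQ/dP)(P/Q) = (-2.295)(70/45.900).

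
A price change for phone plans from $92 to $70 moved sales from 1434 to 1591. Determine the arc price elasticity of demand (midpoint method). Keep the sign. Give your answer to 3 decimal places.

ΔQ = 1591 − 1434 = 157; ΔP = 70 − 92 = -22.
Midpoints: P̄ = 81.00, Q̄ = 1512.5.
ε = (ΔQ/ΔP)(P̄/Q̄) = (157/-22)(81.00/1512.5).

-0.382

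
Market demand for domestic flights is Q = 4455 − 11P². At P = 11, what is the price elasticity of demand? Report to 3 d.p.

At P = 11, Q = 3124.
dQ/dP = −22P = -242.
ε = (dQ/dP)(P/Q) = (-242)(11/3124).
|ε| < 1, so demand is inelastic at this price.

-0.852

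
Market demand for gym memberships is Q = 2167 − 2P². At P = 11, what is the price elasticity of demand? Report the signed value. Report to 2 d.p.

-0.25

At P = 11, Q = 1925.
dQ/dP = −4P = -44.
ε = (dQ/dP)(P/Q) = (-44)(11/1925).
|ε| < 1, so demand is inelastic at this price.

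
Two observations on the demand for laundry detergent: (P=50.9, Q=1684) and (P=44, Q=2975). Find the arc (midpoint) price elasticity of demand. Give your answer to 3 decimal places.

-3.811

ΔQ = 2975 − 1684 = 1291; ΔP = 44 − 50.9 = -6.9.
Midpoints: P̄ = 47.45, Q̄ = 2329.5.
ε = (ΔQ/ΔP)(P̄/Q̄) = (1291/-6.9)(47.45/2329.5).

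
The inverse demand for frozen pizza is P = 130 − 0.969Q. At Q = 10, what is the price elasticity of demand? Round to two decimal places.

At Q = 10, P = 130 − 0.969(10) = 120.31.
dP/dQ = −0.969, so dQ/dP = 1/(−0.969) = -1.032.
ε = (dQ/dP)(P/Q) = (-1.032)(120.31/10).

-12.42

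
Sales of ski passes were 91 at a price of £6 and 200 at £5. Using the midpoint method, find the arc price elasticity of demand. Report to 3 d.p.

-4.120

ΔQ = 200 − 91 = 109; ΔP = 5 − 6 = -1.
Midpoints: P̄ = 5.50, Q̄ = 145.5.
ε = (ΔQ/ΔP)(P̄/Q̄) = (109/-1)(5.50/145.5).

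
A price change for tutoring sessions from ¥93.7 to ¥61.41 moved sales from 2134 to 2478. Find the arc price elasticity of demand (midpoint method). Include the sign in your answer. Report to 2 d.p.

ΔQ = 2478 − 2134 = 344; ΔP = 61.41 − 93.7 = -32.29.
Midpoints: P̄ = 77.56, Q̄ = 2306.0.
ε = (ΔQ/ΔP)(P̄/Q̄) = (344/-32.29)(77.56/2306.0).

-0.36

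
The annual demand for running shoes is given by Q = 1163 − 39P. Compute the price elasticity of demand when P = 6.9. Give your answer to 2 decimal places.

-0.30

At P = 6.9, Q = 893.900.
dQ/dP = −39.
ε = (dQ/dP)(P/Q) = (-39)(6.9/893.900).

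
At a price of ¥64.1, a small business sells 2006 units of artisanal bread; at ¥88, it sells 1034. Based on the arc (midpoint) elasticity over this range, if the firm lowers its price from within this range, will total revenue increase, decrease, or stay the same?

increase

Arc ε = (-972/23.9)(76.05/1520.0) ≈ -2.035.
|ε| = 2.03 > 1, so demand is elastic. A price cut therefore raises total revenue.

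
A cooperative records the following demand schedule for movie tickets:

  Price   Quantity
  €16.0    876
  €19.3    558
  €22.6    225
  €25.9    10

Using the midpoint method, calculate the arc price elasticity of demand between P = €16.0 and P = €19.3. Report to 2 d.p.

At P = 16.0, Q = 876; at P = 19.3, Q = 558.
ΔQ = -318, ΔP = 3.3. Midpoints: P̄ = 17.65, Q̄ = 717.0.
ε = (ΔQ/ΔP)(P̄/Q̄) = (-318/3.3)(17.65/717.0).

-2.37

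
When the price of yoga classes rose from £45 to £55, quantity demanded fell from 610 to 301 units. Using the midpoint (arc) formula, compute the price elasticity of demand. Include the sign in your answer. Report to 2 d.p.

-3.39

ΔQ = 301 − 610 = -309; ΔP = 55 − 45 = 10.
Midpoints: P̄ = 50.00, Q̄ = 455.5.
ε = (ΔQ/ΔP)(P̄/Q̄) = (-309/10)(50.00/455.5).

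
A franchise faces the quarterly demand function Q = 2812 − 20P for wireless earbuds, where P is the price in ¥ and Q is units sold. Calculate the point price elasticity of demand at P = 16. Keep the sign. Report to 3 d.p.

At P = 16, Q = 2492.
dQ/dP = −20.
ε = (dQ/dP)(P/Q) = (-20)(16/2492).
|ε| < 1, so demand is inelastic at this price.

-0.128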